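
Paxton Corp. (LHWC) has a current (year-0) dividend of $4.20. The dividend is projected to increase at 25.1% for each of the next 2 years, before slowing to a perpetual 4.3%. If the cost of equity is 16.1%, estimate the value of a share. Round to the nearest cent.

Two-stage DDM. Project D₁…D_2 at 0.251, terminal growth 0.043, discount at r = 0.161.
D_1 = 5.2542
D_2 = 6.5730
Terminal value at t=2: TV = D_3/(r−g) = 6.8556/(0.161−0.043) = 58.0987
P₀ = 5.2542/(1+0.161)^1 + 6.5730/(1+0.161)^2 + 58.0987/(1+0.161)^2 = 52.5044

$52.50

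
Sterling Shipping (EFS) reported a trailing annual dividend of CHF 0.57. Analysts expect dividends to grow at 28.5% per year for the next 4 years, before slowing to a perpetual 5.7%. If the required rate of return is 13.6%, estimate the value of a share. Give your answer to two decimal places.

CHF 15.62

Two-stage DDM. Project D₁…D_4 at 0.285, terminal growth 0.057, discount at r = 0.136.
D_1 = 0.7324
D_2 = 0.9412
D_3 = 1.2094
D_4 = 1.5541
Terminal value at t=4: TV = D_5/(r−g) = 1.6427/(0.136−0.057) = 20.7939
P₀ = 0.7324/(1+0.136)^1 + 0.9412/(1+0.136)^2 + 1.2094/(1+0.136)^3 + 1.5541/(1+0.136)^4 + 20.7939/(1+0.136)^4 = 15.6182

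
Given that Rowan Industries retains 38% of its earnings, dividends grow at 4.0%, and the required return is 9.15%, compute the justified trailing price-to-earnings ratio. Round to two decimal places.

Payout ratio b = 1 − 0.38 = 0.62.
Justified trailing P/E = b(1+g)/(r−g) = 0.62×(1+0.04)/(0.0915−0.04) = 12.5204

12.52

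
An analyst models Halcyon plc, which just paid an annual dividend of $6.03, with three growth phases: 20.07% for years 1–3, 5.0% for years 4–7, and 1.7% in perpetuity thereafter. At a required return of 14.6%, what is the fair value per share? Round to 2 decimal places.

Three-stage DDM. Project D₁…D_7; terminal Gordon value at t=7 with g = 0.017; discount at r = 0.146.
D_1 = 7.2402
D_2 = 8.6933
D_3 = 10.4381
D_4 = 10.9600
D_5 = 11.5080
D_6 = 12.0834
D_7 = 12.6876
TV_7 = 12.9032/(0.146−0.017) = 100.0252
P₀ = Σ Dₜ/(1+r)ᵗ + TV_7/(1+r)^7 = 80.8024

$80.80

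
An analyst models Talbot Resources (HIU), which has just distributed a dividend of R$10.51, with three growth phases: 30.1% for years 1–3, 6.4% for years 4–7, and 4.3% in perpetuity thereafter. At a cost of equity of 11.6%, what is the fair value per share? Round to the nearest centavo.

R$298.95

Three-stage DDM. Project D₁…D_7; terminal Gordon value at t=7 with g = 0.043; discount at r = 0.116.
D_1 = 13.6735
D_2 = 17.7892
D_3 = 23.1438
D_4 = 24.6250
D_5 = 26.2010
D_6 = 27.8779
D_7 = 29.6620
TV_7 = 30.9375/(0.116−0.043) = 423.8016
P₀ = Σ Dₜ/(1+r)ᵗ + TV_7/(1+r)^7 = 298.9537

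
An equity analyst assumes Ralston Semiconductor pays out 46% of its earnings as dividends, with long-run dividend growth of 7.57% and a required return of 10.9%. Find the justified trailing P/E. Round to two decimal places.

14.86

Justified trailing P/E = b(1+g)/(r−g) = 0.46×(1+0.0757)/(0.109−0.0757) = 14.8595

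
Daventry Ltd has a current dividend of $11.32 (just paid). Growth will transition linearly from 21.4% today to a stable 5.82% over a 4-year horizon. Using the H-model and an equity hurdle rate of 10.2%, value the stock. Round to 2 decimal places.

$354.02

H-model: P₀ = D₀[(1+g_L) + H(g_S−g_L)]/(r−g_L), with H = 4/2 = 2.
P₀ = 11.32 × [(1+0.0582) + 2×(0.214−0.0582)] / (0.102−0.0582)
   = 11.32 × 1.3698 / 0.0438 = 354.0214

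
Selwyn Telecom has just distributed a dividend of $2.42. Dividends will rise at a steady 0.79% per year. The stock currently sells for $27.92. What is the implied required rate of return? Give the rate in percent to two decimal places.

9.53%

Rearranging the constant-growth DDM: r = D₁/P₀ + g.
D₁ = 2.42 × (1 + 0.0079) = 2.4391.
r = 2.4391 / 27.92 + 0.0079 = 0.08736 + 0.0079 = 0.09526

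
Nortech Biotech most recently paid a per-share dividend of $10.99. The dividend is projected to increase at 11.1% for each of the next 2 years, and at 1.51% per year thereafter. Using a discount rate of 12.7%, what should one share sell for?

$118.40

Two-stage DDM. Project D₁…D_2 at 0.111, terminal growth 0.0151, discount at r = 0.127.
D_1 = 12.2099
D_2 = 13.5652
Terminal value at t=2: TV = D_3/(r−g) = 13.7700/(0.127−0.0151) = 123.0565
P₀ = 12.2099/(1+0.127)^1 + 13.5652/(1+0.127)^2 + 123.0565/(1+0.127)^2 = 118.3992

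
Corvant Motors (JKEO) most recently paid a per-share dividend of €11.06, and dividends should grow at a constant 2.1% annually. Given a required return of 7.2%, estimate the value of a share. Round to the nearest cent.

€221.42

Gordon growth model: P₀ = D₁/(r − g). D₁ = 11.06 × (1 + 0.021) = 11.2923.
P₀ = 11.2923 / (0.072 − 0.021) = 11.2923 / 0.051 = 221.4169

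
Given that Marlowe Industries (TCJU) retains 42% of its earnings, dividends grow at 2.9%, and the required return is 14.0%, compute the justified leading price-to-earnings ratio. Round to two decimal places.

Payout ratio b = 1 − 0.42 = 0.58.
Justified leading P/E = b/(r−g) = 0.58/(0.14−0.029) = 5.2252

5.23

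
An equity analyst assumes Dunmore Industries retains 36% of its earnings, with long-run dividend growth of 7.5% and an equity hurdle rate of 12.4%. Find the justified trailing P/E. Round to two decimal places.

14.04

Payout ratio b = 1 − 0.36 = 0.64.
Justified trailing P/E = b(1+g)/(r−g) = 0.64×(1+0.075)/(0.124−0.075) = 14.0408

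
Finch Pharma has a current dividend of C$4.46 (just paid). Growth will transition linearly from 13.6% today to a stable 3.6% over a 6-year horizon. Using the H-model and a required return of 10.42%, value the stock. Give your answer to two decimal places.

H-model: P₀ = D₀[(1+g_L) + H(g_S−g_L)]/(r−g_L), with H = 6/2 = 3.
P₀ = 4.46 × [(1+0.036) + 3×(0.136−0.036)] / (0.1042−0.036)
   = 4.46 × 1.3360 / 0.0682 = 87.3689

C$87.37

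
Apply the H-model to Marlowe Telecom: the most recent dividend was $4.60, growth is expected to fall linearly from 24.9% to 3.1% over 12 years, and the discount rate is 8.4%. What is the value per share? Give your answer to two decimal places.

H-model: P₀ = D₀[(1+g_L) + H(g_S−g_L)]/(r−g_L), with H = 12/2 = 6.
P₀ = 4.60 × [(1+0.031) + 6×(0.249−0.031)] / (0.084−0.031)
   = 4.60 × 2.3390 / 0.053 = 203.0075

$203.01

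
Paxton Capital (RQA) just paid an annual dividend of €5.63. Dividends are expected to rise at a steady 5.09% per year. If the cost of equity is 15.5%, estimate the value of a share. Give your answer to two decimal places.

Gordon growth model: P₀ = D₁/(r − g). D₁ = 5.63 × (1 + 0.0509) = 5.9166.
P₀ = 5.9166 / (0.155 − 0.0509) = 5.9166 / 0.1041 = 56.8354

€56.84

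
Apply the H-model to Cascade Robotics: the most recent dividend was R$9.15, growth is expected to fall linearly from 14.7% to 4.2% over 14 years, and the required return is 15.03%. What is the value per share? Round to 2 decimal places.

H-model: P₀ = D₀[(1+g_L) + H(g_S−g_L)]/(r−g_L), with H = 14/2 = 7.
P₀ = 9.15 × [(1+0.042) + 7×(0.147−0.042)] / (0.1503−0.042)
   = 9.15 × 1.7770 / 0.1083 = 150.1343

R$150.13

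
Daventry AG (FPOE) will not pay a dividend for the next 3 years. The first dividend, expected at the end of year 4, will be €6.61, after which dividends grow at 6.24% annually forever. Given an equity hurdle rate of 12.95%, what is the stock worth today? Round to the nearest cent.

€68.36

Deferred-dividend DDM. At t=3 the remaining stream is a growing perpetuity with first payment D_4 = 6.61.
V_3 = D_4/(r−g) = 6.61/(0.1295−0.0624) = 98.5097
P₀ = V_3/(1+r)^3 = 98.5097/(1+0.1295)^3 = 68.3629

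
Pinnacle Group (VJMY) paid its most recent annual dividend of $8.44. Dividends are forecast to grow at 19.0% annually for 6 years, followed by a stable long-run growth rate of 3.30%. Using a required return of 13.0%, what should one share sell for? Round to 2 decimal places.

Two-stage DDM. Project D₁…D_6 at 0.19, terminal growth 0.033, discount at r = 0.13.
D_1 = 10.0436
D_2 = 11.9519
D_3 = 14.2227
D_4 = 16.9251
D_5 = 20.1408
D_6 = 23.9676
Terminal value at t=6: TV = D_7/(r−g) = 24.7585/(0.13−0.033) = 255.2424
P₀ = 10.0436/(1+0.13)^1 + 11.9519/(1+0.13)^2 + 14.2227/(1+0.13)^3 + 16.9251/(1+0.13)^4 + 20.1408/(1+0.13)^5 + 23.9676/(1+0.13)^6 + 255.2424/(1+0.13)^6 = 183.5271

$183.53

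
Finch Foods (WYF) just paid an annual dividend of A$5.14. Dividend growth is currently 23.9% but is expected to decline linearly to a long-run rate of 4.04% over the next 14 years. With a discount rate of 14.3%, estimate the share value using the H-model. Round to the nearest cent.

H-model: P₀ = D₀[(1+g_L) + H(g_S−g_L)]/(r−g_L), with H = 14/2 = 7.
P₀ = 5.14 × [(1+0.0404) + 7×(0.239−0.0404)] / (0.143−0.0404)
   = 5.14 × 2.4306 / 0.1026 = 121.7669

A$121.77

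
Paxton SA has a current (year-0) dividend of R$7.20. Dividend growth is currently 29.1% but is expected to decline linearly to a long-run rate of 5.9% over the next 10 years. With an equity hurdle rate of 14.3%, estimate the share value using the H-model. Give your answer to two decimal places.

H-model: P₀ = D₀[(1+g_L) + H(g_S−g_L)]/(r−g_L), with H = 10/2 = 5.
P₀ = 7.20 × [(1+0.059) + 5×(0.291−0.059)] / (0.143−0.059)
   = 7.20 × 2.2190 / 0.084 = 190.2000

R$190.20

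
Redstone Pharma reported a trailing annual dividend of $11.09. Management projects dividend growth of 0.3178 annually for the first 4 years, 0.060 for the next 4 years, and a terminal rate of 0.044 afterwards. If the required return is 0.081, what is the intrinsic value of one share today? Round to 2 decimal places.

$806.81

Three-stage DDM. Project D₁…D_8; terminal Gordon value at t=8 with g = 0.044; discount at r = 0.081.
D_1 = 14.6144
D_2 = 19.2589
D_3 = 25.3793
D_4 = 33.4449
D_5 = 35.4516
D_6 = 37.5787
D_7 = 39.8334
D_8 = 42.2234
TV_8 = 44.0812/(0.081−0.044) = 1191.3841
P₀ = Σ Dₜ/(1+r)ᵗ + TV_8/(1+r)^8 = 806.8052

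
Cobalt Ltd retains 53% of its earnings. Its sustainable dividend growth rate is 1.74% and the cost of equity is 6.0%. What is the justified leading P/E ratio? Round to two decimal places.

Payout ratio b = 1 − 0.53 = 0.47.
Justified leading P/E = b/(r−g) = 0.47/(0.06−0.0174) = 11.0329

11.03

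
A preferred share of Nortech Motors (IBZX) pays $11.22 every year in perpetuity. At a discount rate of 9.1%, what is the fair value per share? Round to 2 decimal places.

Zero-growth DDM (perpetuity): P₀ = D/r = 11.22 / 0.091 = 123.2967

$123.30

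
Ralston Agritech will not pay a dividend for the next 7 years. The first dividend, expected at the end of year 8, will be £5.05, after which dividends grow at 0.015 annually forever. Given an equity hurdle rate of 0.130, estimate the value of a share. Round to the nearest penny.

Deferred-dividend DDM. At t=7 the remaining stream is a growing perpetuity with first payment D_8 = 5.05.
V_7 = D_8/(r−g) = 5.05/(0.13−0.015) = 43.9130
P₀ = V_7/(1+r)^7 = 43.9130/(1+0.13)^7 = 18.6657

£18.67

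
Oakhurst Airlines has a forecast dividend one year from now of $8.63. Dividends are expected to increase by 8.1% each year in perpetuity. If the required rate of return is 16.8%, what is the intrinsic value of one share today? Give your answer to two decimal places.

$99.20

Gordon growth model: P₀ = D₁/(r − g), with D₁ = 8.63 given directly.
P₀ = 8.6300 / (0.168 − 0.081) = 8.6300 / 0.087 = 99.1954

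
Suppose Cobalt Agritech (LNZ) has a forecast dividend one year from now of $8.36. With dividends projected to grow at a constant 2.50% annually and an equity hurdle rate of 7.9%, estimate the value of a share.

Gordon growth model: P₀ = D₁/(r − g), with D₁ = 8.36 given directly.
P₀ = 8.3600 / (0.079 − 0.025) = 8.3600 / 0.054 = 154.8148

$154.81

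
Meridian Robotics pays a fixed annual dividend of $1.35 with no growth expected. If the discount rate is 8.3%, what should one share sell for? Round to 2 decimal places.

Zero-growth DDM (perpetuity): P₀ = D/r = 1.35 / 0.083 = 16.2651

$16.27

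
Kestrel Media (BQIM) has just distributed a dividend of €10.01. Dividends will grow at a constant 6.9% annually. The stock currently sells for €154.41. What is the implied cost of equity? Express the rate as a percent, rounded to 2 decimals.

Rearranging the constant-growth DDM: r = D₁/P₀ + g.
D₁ = 10.01 × (1 + 0.069) = 10.7007.
r = 10.7007 / 154.41 + 0.069 = 0.06930 + 0.069 = 0.13830

13.83%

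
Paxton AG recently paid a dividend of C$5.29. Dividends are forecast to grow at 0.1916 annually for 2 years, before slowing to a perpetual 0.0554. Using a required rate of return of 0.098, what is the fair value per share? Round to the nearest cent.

C$166.33

Two-stage DDM. Project D₁…D_2 at 0.1916, terminal growth 0.0554, discount at r = 0.098.
D_1 = 6.3036
D_2 = 7.5113
Terminal value at t=2: TV = D_3/(r−g) = 7.9275/(0.098−0.0554) = 186.0905
P₀ = 6.3036/(1+0.098)^1 + 7.5113/(1+0.098)^2 + 186.0905/(1+0.098)^2 = 166.3259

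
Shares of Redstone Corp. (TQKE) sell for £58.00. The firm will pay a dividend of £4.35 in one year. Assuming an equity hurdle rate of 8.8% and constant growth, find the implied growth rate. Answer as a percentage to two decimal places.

1.30%

From P₀ = D₁/(r − g), the implied growth is g = r − D₁/P₀.
g = 0.088 − 4.35/58.00 = 0.088 − 0.07500 = 0.01300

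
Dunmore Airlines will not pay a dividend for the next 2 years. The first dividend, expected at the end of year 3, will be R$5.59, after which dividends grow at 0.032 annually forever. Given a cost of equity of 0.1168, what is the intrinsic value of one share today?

Deferred-dividend DDM. At t=2 the remaining stream is a growing perpetuity with first payment D_3 = 5.59.
V_2 = D_3/(r−g) = 5.59/(0.1168−0.032) = 65.9198
P₀ = V_2/(1+r)^2 = 65.9198/(1+0.1168)^2 = 52.8525

R$52.85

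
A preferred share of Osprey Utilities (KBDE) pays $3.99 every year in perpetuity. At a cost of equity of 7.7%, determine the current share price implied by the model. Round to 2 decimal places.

$51.82

Zero-growth DDM (perpetuity): P₀ = D/r = 3.99 / 0.077 = 51.8182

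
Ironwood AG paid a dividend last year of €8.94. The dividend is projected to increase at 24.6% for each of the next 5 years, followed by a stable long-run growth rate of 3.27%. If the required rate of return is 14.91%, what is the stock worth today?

€176.26

Two-stage DDM. Project D₁…D_5 at 0.246, terminal growth 0.0327, discount at r = 0.1491.
D_1 = 11.1392
D_2 = 13.8795
D_3 = 17.2938
D_4 = 21.5481
D_5 = 26.8490
Terminal value at t=5: TV = D_6/(r−g) = 27.7269/(0.1491−0.0327) = 238.2039
P₀ = 11.1392/(1+0.1491)^1 + 13.8795/(1+0.1491)^2 + 17.2938/(1+0.1491)^3 + 21.5481/(1+0.1491)^4 + 26.8490/(1+0.1491)^5 + 238.2039/(1+0.1491)^5 = 176.2568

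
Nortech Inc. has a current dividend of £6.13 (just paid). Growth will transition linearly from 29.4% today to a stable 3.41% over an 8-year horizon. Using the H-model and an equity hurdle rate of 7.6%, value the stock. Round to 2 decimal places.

H-model: P₀ = D₀[(1+g_L) + H(g_S−g_L)]/(r−g_L), with H = 8/2 = 4.
P₀ = 6.13 × [(1+0.0341) + 4×(0.294−0.0341)] / (0.076−0.0341)
   = 6.13 × 2.0737 / 0.0419 = 303.3838

£303.38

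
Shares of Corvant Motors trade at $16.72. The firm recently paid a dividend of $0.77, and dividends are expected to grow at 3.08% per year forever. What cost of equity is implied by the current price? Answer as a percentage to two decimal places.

Rearranging the constant-growth DDM: r = D₁/P₀ + g.
D₁ = 0.77 × (1 + 0.0308) = 0.7937.
r = 0.7937 / 16.72 + 0.0308 = 0.04747 + 0.0308 = 0.07827

7.83%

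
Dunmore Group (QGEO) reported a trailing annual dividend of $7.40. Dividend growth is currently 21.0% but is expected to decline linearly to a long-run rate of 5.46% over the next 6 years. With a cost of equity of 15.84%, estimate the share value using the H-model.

H-model: P₀ = D₀[(1+g_L) + H(g_S−g_L)]/(r−g_L), with H = 6/2 = 3.
P₀ = 7.40 × [(1+0.0546) + 3×(0.21−0.0546)] / (0.1584−0.0546)
   = 7.40 × 1.5208 / 0.1038 = 108.4193

$108.42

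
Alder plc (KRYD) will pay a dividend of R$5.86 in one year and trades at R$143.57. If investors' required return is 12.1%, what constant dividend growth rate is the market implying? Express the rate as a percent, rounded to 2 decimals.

8.02%

From P₀ = D₁/(r − g), the implied growth is g = r − D₁/P₀.
g = 0.121 − 5.86/143.57 = 0.121 − 0.04082 = 0.08018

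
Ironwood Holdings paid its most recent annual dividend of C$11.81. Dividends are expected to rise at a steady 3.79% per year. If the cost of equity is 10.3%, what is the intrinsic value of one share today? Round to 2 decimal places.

C$188.29

Gordon growth model: P₀ = D₁/(r − g). D₁ = 11.81 × (1 + 0.0379) = 12.2576.
P₀ = 12.2576 / (0.103 − 0.0379) = 12.2576 / 0.0651 = 188.2888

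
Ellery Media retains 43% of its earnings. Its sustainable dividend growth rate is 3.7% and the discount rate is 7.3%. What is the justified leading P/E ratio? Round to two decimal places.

15.83

Payout ratio b = 1 − 0.43 = 0.57.
Justified leading P/E = b/(r−g) = 0.57/(0.073−0.037) = 15.8333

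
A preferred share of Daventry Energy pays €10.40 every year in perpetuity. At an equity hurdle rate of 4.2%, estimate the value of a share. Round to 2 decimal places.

€247.62

Zero-growth DDM (perpetuity): P₀ = D/r = 10.40 / 0.042 = 247.6190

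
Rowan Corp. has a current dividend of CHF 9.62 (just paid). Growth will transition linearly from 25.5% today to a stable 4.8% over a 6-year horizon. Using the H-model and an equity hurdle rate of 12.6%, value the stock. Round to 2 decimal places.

H-model: P₀ = D₀[(1+g_L) + H(g_S−g_L)]/(r−g_L), with H = 6/2 = 3.
P₀ = 9.62 × [(1+0.048) + 3×(0.255−0.048)] / (0.126−0.048)
   = 9.62 × 1.6690 / 0.078 = 205.8433

CHF 205.84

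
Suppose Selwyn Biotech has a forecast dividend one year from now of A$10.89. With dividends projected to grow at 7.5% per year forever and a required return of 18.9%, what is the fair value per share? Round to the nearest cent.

A$95.53

Gordon growth model: P₀ = D₁/(r − g), with D₁ = 10.89 given directly.
P₀ = 10.8900 / (0.189 − 0.075) = 10.8900 / 0.114 = 95.5263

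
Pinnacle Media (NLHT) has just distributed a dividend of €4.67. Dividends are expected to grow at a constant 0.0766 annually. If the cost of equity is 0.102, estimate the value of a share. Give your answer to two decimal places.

Gordon growth model: P₀ = D₁/(r − g). D₁ = 4.67 × (1 + 0.0766) = 5.0277.
P₀ = 5.0277 / (0.102 − 0.0766) = 5.0277 / 0.0254 = 197.9418

€197.94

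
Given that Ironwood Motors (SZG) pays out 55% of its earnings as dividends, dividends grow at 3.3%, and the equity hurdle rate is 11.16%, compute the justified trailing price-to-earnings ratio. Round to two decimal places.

7.23

Justified trailing P/E = b(1+g)/(r−g) = 0.55×(1+0.033)/(0.1116−0.033) = 7.2284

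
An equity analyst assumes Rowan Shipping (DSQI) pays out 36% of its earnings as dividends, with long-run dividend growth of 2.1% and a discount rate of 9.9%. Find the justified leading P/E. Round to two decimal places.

Justified leading P/E = b/(r−g) = 0.36/(0.099−0.021) = 4.6154

4.62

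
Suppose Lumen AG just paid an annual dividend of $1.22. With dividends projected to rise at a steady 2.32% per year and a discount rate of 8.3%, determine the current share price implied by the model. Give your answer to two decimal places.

$20.87

Gordon growth model: P₀ = D₁/(r − g). D₁ = 1.22 × (1 + 0.0232) = 1.2483.
P₀ = 1.2483 / (0.083 − 0.0232) = 1.2483 / 0.0598 = 20.8746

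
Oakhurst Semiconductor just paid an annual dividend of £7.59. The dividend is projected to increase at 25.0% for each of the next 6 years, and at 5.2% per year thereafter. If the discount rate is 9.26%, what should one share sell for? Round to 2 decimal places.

£515.87

Two-stage DDM. Project D₁…D_6 at 0.25, terminal growth 0.052, discount at r = 0.0926.
D_1 = 9.4875
D_2 = 11.8594
D_3 = 14.8242
D_4 = 18.5303
D_5 = 23.1628
D_6 = 28.9536
Terminal value at t=6: TV = D_7/(r−g) = 30.4591/(0.0926−0.052) = 750.2250
P₀ = 9.4875/(1+0.0926)^1 + 11.8594/(1+0.0926)^2 + 14.8242/(1+0.0926)^3 + 18.5303/(1+0.0926)^4 + 23.1628/(1+0.0926)^5 + 28.9536/(1+0.0926)^6 + 750.2250/(1+0.0926)^6 = 515.8667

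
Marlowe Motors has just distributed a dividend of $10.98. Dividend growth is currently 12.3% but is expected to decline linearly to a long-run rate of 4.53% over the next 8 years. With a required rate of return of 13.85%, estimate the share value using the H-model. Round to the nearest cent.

$159.76

H-model: P₀ = D₀[(1+g_L) + H(g_S−g_L)]/(r−g_L), with H = 8/2 = 4.
P₀ = 10.98 × [(1+0.0453) + 4×(0.123−0.0453)] / (0.1385−0.0453)
   = 10.98 × 1.3561 / 0.0932 = 159.7637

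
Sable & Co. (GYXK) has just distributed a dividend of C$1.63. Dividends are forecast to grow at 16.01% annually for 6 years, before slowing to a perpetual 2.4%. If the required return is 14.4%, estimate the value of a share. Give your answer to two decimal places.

C$25.40

Two-stage DDM. Project D₁…D_6 at 0.1601, terminal growth 0.024, discount at r = 0.144.
D_1 = 1.8910
D_2 = 2.1937
D_3 = 2.5449
D_4 = 2.9524
D_5 = 3.4250
D_6 = 3.9734
Terminal value at t=6: TV = D_7/(r−g) = 4.0687/(0.144−0.024) = 33.9062
P₀ = 1.8910/(1+0.144)^1 + 2.1937/(1+0.144)^2 + 2.5449/(1+0.144)^3 + 2.9524/(1+0.144)^4 + 3.4250/(1+0.144)^5 + 3.9734/(1+0.144)^6 + 33.9062/(1+0.144)^6 = 25.3991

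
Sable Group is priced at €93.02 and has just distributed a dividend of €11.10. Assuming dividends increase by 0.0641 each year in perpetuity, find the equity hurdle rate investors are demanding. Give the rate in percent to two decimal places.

19.11%

Rearranging the constant-growth DDM: r = D₁/P₀ + g.
D₁ = 11.10 × (1 + 0.0641) = 11.8115.
r = 11.8115 / 93.02 + 0.0641 = 0.12698 + 0.0641 = 0.19108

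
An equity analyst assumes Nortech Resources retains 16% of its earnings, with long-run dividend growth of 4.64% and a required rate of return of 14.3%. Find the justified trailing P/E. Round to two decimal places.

9.10

Payout ratio b = 1 − 0.16 = 0.84.
Justified trailing P/E = b(1+g)/(r−g) = 0.84×(1+0.0464)/(0.143−0.0464) = 9.0991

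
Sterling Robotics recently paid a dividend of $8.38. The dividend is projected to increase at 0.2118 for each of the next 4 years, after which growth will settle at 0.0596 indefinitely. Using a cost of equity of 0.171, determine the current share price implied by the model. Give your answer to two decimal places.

$127.95

Two-stage DDM. Project D₁…D_4 at 0.2118, terminal growth 0.0596, discount at r = 0.171.
D_1 = 10.1549
D_2 = 12.3057
D_3 = 14.9120
D_4 = 18.0704
Terminal value at t=4: TV = D_5/(r−g) = 19.1474/(0.171−0.0596) = 171.8797
P₀ = 10.1549/(1+0.171)^1 + 12.3057/(1+0.171)^2 + 14.9120/(1+0.171)^3 + 18.0704/(1+0.171)^4 + 171.8797/(1+0.171)^4 = 127.9540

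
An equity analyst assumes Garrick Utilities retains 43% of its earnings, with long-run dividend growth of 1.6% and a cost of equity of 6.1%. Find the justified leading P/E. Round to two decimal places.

12.67

Payout ratio b = 1 − 0.43 = 0.57.
Justified leading P/E = b/(r−g) = 0.57/(0.061−0.016) = 12.6667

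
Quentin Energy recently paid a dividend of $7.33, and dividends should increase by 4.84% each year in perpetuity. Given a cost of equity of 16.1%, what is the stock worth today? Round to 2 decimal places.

$68.25

Gordon growth model: P₀ = D₁/(r − g). D₁ = 7.33 × (1 + 0.0484) = 7.6848.
P₀ = 7.6848 / (0.161 − 0.0484) = 7.6848 / 0.1126 = 68.2484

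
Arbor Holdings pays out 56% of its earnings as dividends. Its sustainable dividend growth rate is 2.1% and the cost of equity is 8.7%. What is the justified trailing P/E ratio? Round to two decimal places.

Justified trailing P/E = b(1+g)/(r−g) = 0.56×(1+0.021)/(0.087−0.021) = 8.6630

8.66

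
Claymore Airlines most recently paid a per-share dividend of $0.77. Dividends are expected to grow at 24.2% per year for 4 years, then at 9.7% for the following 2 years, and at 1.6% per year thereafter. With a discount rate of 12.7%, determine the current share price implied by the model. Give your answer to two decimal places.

$15.98

Three-stage DDM. Project D₁…D_6; terminal Gordon value at t=6 with g = 0.016; discount at r = 0.127.
D_1 = 0.9563
D_2 = 1.1878
D_3 = 1.4752
D_4 = 1.8322
D_5 = 2.0099
D_6 = 2.2049
TV_6 = 2.2402/(0.127−0.016) = 20.1819
P₀ = Σ Dₜ/(1+r)ᵗ + TV_6/(1+r)^6 = 15.9812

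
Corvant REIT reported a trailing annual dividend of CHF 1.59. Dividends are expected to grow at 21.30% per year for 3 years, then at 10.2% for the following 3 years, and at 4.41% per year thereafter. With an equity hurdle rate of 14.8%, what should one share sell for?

CHF 27.19

Three-stage DDM. Project D₁…D_6; terminal Gordon value at t=6 with g = 0.0441; discount at r = 0.148.
D_1 = 1.9287
D_2 = 2.3395
D_3 = 2.8378
D_4 = 3.1272
D_5 = 3.4462
D_6 = 3.7977
TV_6 = 3.9652/(0.148−0.0441) = 38.1637
P₀ = Σ Dₜ/(1+r)ᵗ + TV_6/(1+r)^6 = 27.1912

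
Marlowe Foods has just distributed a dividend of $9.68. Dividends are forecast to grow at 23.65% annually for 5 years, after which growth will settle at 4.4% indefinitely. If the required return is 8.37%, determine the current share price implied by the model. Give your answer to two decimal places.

Two-stage DDM. Project D₁…D_5 at 0.2365, terminal growth 0.044, discount at r = 0.0837.
D_1 = 11.9693
D_2 = 14.8001
D_3 = 18.3003
D_4 = 22.6283
D_5 = 27.9799
Terminal value at t=5: TV = D_6/(r−g) = 29.2110/(0.0837−0.044) = 735.7935
P₀ = 11.9693/(1+0.0837)^1 + 14.8001/(1+0.0837)^2 + 18.3003/(1+0.0837)^3 + 22.6283/(1+0.0837)^4 + 27.9799/(1+0.0837)^5 + 735.7935/(1+0.0837)^5 = 565.4305

$565.43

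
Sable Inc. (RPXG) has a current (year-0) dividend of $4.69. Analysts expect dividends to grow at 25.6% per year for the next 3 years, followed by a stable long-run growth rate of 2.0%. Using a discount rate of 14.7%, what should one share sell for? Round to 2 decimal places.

$66.38

Two-stage DDM. Project D₁…D_3 at 0.256, terminal growth 0.02, discount at r = 0.147.
D_1 = 5.8906
D_2 = 7.3986
D_3 = 9.2927
Terminal value at t=3: TV = D_4/(r−g) = 9.4786/(0.147−0.02) = 74.6343
P₀ = 5.8906/(1+0.147)^1 + 7.3986/(1+0.147)^2 + 9.2927/(1+0.147)^3 + 74.6343/(1+0.147)^3 = 66.3769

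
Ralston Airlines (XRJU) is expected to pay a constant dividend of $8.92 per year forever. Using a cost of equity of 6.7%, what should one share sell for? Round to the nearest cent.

$133.13

Zero-growth DDM (perpetuity): P₀ = D/r = 8.92 / 0.067 = 133.1343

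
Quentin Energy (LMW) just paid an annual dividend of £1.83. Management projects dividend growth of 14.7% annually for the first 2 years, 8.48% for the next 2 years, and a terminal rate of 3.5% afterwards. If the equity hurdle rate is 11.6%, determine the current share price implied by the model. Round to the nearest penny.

Three-stage DDM. Project D₁…D_4; terminal Gordon value at t=4 with g = 0.035; discount at r = 0.116.
D_1 = 2.0990
D_2 = 2.4076
D_3 = 2.6117
D_4 = 2.8332
TV_4 = 2.9324/(0.116−0.035) = 36.2020
P₀ = Σ Dₜ/(1+r)ᵗ + TV_4/(1+r)^4 = 30.8581

£30.86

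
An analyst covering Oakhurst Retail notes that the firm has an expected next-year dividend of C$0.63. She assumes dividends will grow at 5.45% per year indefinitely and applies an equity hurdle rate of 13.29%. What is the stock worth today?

Gordon growth model: P₀ = D₁/(r − g), with D₁ = 0.63 given directly.
P₀ = 0.6300 / (0.1329 − 0.0545) = 0.6300 / 0.0784 = 8.0357

C$8.04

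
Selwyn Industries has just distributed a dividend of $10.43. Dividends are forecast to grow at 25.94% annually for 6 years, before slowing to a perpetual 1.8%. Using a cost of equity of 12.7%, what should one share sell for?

Two-stage DDM. Project D₁…D_6 at 0.2594, terminal growth 0.018, discount at r = 0.127.
D_1 = 13.1355
D_2 = 16.5429
D_3 = 20.8341
D_4 = 26.2385
D_5 = 33.0448
D_6 = 41.6166
Terminal value at t=6: TV = D_7/(r−g) = 42.3657/(0.127−0.018) = 388.6760
P₀ = 13.1355/(1+0.127)^1 + 16.5429/(1+0.127)^2 + 20.8341/(1+0.127)^3 + 26.2385/(1+0.127)^4 + 33.0448/(1+0.127)^5 + 41.6166/(1+0.127)^6 + 388.6760/(1+0.127)^6 = 283.6751

$283.68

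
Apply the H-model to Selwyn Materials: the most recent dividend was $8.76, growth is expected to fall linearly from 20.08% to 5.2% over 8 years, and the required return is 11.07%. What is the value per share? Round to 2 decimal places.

H-model: P₀ = D₀[(1+g_L) + H(g_S−g_L)]/(r−g_L), with H = 8/2 = 4.
P₀ = 8.76 × [(1+0.052) + 4×(0.2008−0.052)] / (0.1107−0.052)
   = 8.76 × 1.6472 / 0.0587 = 245.8172

$245.82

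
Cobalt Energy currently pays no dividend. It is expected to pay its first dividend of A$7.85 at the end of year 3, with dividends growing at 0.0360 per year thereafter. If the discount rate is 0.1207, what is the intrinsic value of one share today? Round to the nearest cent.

Deferred-dividend DDM. At t=2 the remaining stream is a growing perpetuity with first payment D_3 = 7.85.
V_2 = D_3/(r−g) = 7.85/(0.1207−0.036) = 92.6800
P₀ = V_2/(1+r)^2 = 92.6800/(1+0.1207)^2 = 73.7917

A$73.79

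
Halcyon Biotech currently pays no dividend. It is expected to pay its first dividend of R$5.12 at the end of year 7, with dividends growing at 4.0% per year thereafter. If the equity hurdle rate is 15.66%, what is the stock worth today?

Deferred-dividend DDM. At t=6 the remaining stream is a growing perpetuity with first payment D_7 = 5.12.
V_6 = D_7/(r−g) = 5.12/(0.1566−0.04) = 43.9108
P₀ = V_6/(1+r)^6 = 43.9108/(1+0.1566)^6 = 18.3431

R$18.34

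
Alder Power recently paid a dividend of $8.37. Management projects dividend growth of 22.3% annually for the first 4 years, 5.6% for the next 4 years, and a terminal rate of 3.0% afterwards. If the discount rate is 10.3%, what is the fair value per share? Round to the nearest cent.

Three-stage DDM. Project D₁…D_8; terminal Gordon value at t=8 with g = 0.03; discount at r = 0.103.
D_1 = 10.2365
D_2 = 12.5193
D_3 = 15.3110
D_4 = 18.7254
D_5 = 19.7740
D_6 = 20.8814
D_7 = 22.0507
D_8 = 23.2856
TV_8 = 23.9841/(0.103−0.03) = 328.5499
P₀ = Σ Dₜ/(1+r)ᵗ + TV_8/(1+r)^8 = 239.0379

$239.04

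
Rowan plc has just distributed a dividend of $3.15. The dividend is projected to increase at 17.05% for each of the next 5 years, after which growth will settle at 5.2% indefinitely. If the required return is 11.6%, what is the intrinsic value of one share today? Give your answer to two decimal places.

$83.93

Two-stage DDM. Project D₁…D_5 at 0.1705, terminal growth 0.052, discount at r = 0.116.
D_1 = 3.6871
D_2 = 4.3157
D_3 = 5.0516
D_4 = 5.9128
D_5 = 6.9210
Terminal value at t=5: TV = D_6/(r−g) = 7.2809/(0.116−0.052) = 113.7636
P₀ = 3.6871/(1+0.116)^1 + 4.3157/(1+0.116)^2 + 5.0516/(1+0.116)^3 + 5.9128/(1+0.116)^4 + 6.9210/(1+0.116)^5 + 113.7636/(1+0.116)^5 = 83.9310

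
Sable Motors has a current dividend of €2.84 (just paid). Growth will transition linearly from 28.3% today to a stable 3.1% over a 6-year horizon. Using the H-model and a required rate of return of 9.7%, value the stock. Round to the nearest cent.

€76.90

H-model: P₀ = D₀[(1+g_L) + H(g_S−g_L)]/(r−g_L), with H = 6/2 = 3.
P₀ = 2.84 × [(1+0.031) + 3×(0.283−0.031)] / (0.097−0.031)
   = 2.84 × 1.7870 / 0.066 = 76.8952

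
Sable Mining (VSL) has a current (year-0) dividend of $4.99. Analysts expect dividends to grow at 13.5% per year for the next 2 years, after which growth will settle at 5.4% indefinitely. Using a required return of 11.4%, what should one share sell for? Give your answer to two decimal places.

Two-stage DDM. Project D₁…D_2 at 0.135, terminal growth 0.054, discount at r = 0.114.
D_1 = 5.6637
D_2 = 6.4282
Terminal value at t=2: TV = D_3/(r−g) = 6.7754/(0.114−0.054) = 112.9228
P₀ = 5.6637/(1+0.114)^1 + 6.4282/(1+0.114)^2 + 112.9228/(1+0.114)^2 = 101.2577

$101.26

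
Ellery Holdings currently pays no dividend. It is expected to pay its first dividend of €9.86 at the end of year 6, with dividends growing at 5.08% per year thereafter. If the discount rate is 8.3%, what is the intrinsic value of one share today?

€205.53

Deferred-dividend DDM. At t=5 the remaining stream is a growing perpetuity with first payment D_6 = 9.86.
V_5 = D_6/(r−g) = 9.86/(0.083−0.0508) = 306.2112
P₀ = V_5/(1+r)^5 = 306.2112/(1+0.083)^5 = 205.5317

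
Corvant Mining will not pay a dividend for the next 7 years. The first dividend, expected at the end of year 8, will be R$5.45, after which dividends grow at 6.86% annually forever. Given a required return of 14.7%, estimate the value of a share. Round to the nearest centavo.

R$26.62

Deferred-dividend DDM. At t=7 the remaining stream is a growing perpetuity with first payment D_8 = 5.45.
V_7 = D_8/(r−g) = 5.45/(0.147−0.0686) = 69.5153
P₀ = V_7/(1+r)^7 = 69.5153/(1+0.147)^7 = 26.6156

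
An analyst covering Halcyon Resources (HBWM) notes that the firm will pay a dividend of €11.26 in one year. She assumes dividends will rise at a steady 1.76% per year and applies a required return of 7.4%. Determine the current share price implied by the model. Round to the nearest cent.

€199.65

Gordon growth model: P₀ = D₁/(r − g), with D₁ = 11.26 given directly.
P₀ = 11.2600 / (0.074 − 0.0176) = 11.2600 / 0.0564 = 199.6454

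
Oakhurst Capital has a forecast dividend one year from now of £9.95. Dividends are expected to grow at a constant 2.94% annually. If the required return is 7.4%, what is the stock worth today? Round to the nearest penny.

£223.09

Gordon growth model: P₀ = D₁/(r − g), with D₁ = 9.95 given directly.
P₀ = 9.9500 / (0.074 − 0.0294) = 9.9500 / 0.0446 = 223.0942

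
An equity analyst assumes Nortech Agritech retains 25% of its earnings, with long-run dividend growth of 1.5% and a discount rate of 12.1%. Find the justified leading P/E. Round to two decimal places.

7.08

Payout ratio b = 1 − 0.25 = 0.75.
Justified leading P/E = b/(r−g) = 0.75/(0.121−0.015) = 7.0755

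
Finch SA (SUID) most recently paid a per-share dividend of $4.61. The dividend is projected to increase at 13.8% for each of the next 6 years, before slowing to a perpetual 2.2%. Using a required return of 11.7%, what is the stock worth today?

Two-stage DDM. Project D₁…D_6 at 0.138, terminal growth 0.022, discount at r = 0.117.
D_1 = 5.2462
D_2 = 5.9702
D_3 = 6.7940
D_4 = 7.7316
D_5 = 8.7986
D_6 = 10.0128
Terminal value at t=6: TV = D_7/(r−g) = 10.2331/(0.117−0.022) = 107.7164
P₀ = 5.2462/(1+0.117)^1 + 5.9702/(1+0.117)^2 + 6.7940/(1+0.117)^3 + 7.7316/(1+0.117)^4 + 8.7986/(1+0.117)^5 + 10.0128/(1+0.117)^6 + 107.7164/(1+0.117)^6 = 84.9960

$85.00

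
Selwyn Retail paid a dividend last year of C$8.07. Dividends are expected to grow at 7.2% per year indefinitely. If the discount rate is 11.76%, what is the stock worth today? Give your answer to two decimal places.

C$189.72

Gordon growth model: P₀ = D₁/(r − g). D₁ = 8.07 × (1 + 0.072) = 8.6510.
P₀ = 8.6510 / (0.1176 − 0.072) = 8.6510 / 0.0456 = 189.7158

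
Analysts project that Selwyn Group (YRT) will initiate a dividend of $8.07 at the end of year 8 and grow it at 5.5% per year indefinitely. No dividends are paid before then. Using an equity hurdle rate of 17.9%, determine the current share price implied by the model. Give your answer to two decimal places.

$20.55

Deferred-dividend DDM. At t=7 the remaining stream is a growing perpetuity with first payment D_8 = 8.07.
V_7 = D_8/(r−g) = 8.07/(0.179−0.055) = 65.0806
P₀ = V_7/(1+r)^7 = 65.0806/(1+0.179)^7 = 20.5521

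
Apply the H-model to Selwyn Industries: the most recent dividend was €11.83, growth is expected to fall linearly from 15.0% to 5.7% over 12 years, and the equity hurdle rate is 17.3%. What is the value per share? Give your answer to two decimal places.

€164.70

H-model: P₀ = D₀[(1+g_L) + H(g_S−g_L)]/(r−g_L), with H = 12/2 = 6.
P₀ = 11.83 × [(1+0.057) + 6×(0.15−0.057)] / (0.173−0.057)
   = 11.83 × 1.6150 / 0.116 = 164.7022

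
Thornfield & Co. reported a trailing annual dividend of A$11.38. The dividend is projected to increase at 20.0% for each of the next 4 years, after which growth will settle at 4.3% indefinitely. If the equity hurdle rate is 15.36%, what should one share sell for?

A$175.94

Two-stage DDM. Project D₁…D_4 at 0.2, terminal growth 0.043, discount at r = 0.1536.
D_1 = 13.6560
D_2 = 16.3872
D_3 = 19.6646
D_4 = 23.5976
Terminal value at t=4: TV = D_5/(r−g) = 24.6123/(0.1536−0.043) = 222.5340
P₀ = 13.6560/(1+0.1536)^1 + 16.3872/(1+0.1536)^2 + 19.6646/(1+0.1536)^3 + 23.5976/(1+0.1536)^4 + 222.5340/(1+0.1536)^4 = 175.9388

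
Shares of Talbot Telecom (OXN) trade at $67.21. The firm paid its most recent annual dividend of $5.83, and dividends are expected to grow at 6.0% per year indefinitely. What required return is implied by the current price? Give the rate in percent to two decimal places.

Rearranging the constant-growth DDM: r = D₁/P₀ + g.
D₁ = 5.83 × (1 + 0.06) = 6.1798.
r = 6.1798 / 67.21 + 0.06 = 0.09195 + 0.06 = 0.15195

15.19%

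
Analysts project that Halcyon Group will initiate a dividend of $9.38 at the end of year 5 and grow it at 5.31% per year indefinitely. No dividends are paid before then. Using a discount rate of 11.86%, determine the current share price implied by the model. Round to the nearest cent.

Deferred-dividend DDM. At t=4 the remaining stream is a growing perpetuity with first payment D_5 = 9.38.
V_4 = D_5/(r−g) = 9.38/(0.1186−0.0531) = 143.2061
P₀ = V_4/(1+r)^4 = 143.2061/(1+0.1186)^4 = 91.4665

$91.47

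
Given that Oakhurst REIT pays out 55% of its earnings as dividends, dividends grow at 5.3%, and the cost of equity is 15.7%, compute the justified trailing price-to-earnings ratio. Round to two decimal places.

Justified trailing P/E = b(1+g)/(r−g) = 0.55×(1+0.053)/(0.157−0.053) = 5.5687

5.57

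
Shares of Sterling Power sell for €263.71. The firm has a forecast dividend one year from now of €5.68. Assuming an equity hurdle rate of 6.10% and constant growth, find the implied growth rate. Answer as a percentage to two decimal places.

From P₀ = D₁/(r − g), the implied growth is g = r − D₁/P₀.
g = 0.061 − 5.68/263.71 = 0.061 − 0.02154 = 0.03946

3.95%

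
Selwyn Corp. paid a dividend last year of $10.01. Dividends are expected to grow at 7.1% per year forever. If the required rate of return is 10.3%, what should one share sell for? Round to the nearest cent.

$335.02

Gordon growth model: P₀ = D₁/(r − g). D₁ = 10.01 × (1 + 0.071) = 10.7207.
P₀ = 10.7207 / (0.103 − 0.071) = 10.7207 / 0.032 = 335.0222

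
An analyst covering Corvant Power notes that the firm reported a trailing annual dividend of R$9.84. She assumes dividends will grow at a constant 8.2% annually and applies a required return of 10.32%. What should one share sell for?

R$502.21

Gordon growth model: P₀ = D₁/(r − g). D₁ = 9.84 × (1 + 0.082) = 10.6469.
P₀ = 10.6469 / (0.1032 − 0.082) = 10.6469 / 0.0212 = 502.2113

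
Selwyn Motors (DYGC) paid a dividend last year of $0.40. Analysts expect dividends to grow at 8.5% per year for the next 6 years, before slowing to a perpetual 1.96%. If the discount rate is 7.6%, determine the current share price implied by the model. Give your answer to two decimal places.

Two-stage DDM. Project D₁…D_6 at 0.085, terminal growth 0.0196, discount at r = 0.076.
D_1 = 0.4340
D_2 = 0.4709
D_3 = 0.5109
D_4 = 0.5543
D_5 = 0.6015
D_6 = 0.6526
Terminal value at t=6: TV = D_7/(r−g) = 0.6654/(0.076−0.0196) = 11.7975
P₀ = 0.4340/(1+0.076)^1 + 0.4709/(1+0.076)^2 + 0.5109/(1+0.076)^3 + 0.5543/(1+0.076)^4 + 0.6015/(1+0.076)^5 + 0.6526/(1+0.076)^6 + 11.7975/(1+0.076)^6 = 10.0730

$10.07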